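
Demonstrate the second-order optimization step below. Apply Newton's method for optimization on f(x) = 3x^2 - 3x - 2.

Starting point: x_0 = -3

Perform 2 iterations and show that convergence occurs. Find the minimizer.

f(x) = 3x^2 - 3x - 2, f'(x) = 6x + (-3), f''(x) = 6
Step 1: f'(-3) = -21, x_1 = -3 - -21/6 = 1/2
Step 2: f'(1/2) = 0, x_2 = 1/2 (converged)
Newton's method converges in 1 step for quadratics.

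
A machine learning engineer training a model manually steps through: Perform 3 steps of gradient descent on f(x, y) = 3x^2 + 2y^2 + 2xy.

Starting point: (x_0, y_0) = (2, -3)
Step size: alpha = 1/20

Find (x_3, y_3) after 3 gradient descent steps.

f(x,y) = 3x^2 + 2y^2 + 2xy
grad_x = 6x + 2y, grad_y = 4y + 2x
Step 1: grad = (6, -8), (17/10, -13/5)
Step 2: grad = (5, -7), (29/20, -9/4)
Step 3: grad = (21/5, -61/10), (31/25, -389/200)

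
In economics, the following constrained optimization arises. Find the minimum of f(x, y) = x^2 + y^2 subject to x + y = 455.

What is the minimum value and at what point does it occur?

Substitute y = 455 - x into f(x,y) = x^2 + y^2:
g(x) = x^2 + (455 - x)^2 = 2x^2 - 910x + 207025
g'(x) = 4x - 910 = 0  =>  x = 455/2
y = 455 - 455/2 = 455/2
Minimum value = (455/2)^2 + (455/2)^2 = 207025/2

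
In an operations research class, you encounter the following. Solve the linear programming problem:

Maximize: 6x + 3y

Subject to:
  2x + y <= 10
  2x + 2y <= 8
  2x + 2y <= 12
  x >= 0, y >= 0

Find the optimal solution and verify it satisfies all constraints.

Feasible vertices: (0, 0), (0, 4), (4, 0)
Objective 6x + 3y at each vertex:
  (0, 0): 0
  (0, 4): 12
  (4, 0): 24
Maximum is 24 at (4, 0).
Verify constraints at (x, y) = (4, 0):
  2*4 + 1*0 = 8 <= 10
  2*4 + 2*0 = 8 <= 8 (active)
  2*4 + 2*0 = 8 <= 12
  x = 4 >= 0, y = 0 >= 0. All constraints satisfied.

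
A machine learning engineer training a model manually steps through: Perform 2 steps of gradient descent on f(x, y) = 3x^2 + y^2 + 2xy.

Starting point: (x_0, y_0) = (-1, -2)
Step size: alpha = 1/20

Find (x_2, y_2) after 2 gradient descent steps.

f(x,y) = 3x^2 + y^2 + 2xy
grad_x = 6x + 2y, grad_y = 2y + 2x
Step 1: grad = (-10, -6), (-1/2, -17/10)
Step 2: grad = (-32/5, -22/5), (-9/50, -37/25)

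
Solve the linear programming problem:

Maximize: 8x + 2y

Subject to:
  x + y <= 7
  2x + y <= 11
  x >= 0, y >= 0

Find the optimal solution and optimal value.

Feasible vertices: (0, 0), (0, 7), (4, 3), (11/2, 0)
Objective 8x + 2y at each:
  (0, 0): 0
  (0, 7): 14
  (4, 3): 38
  (11/2, 0): 44
Maximum is 44 at (11/2, 0).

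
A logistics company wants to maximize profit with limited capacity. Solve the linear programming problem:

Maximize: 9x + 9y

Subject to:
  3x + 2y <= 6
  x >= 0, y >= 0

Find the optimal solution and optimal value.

The feasible region has vertices at [(0, 0), (2, 0), (0, 3)].
Checking objective 9x + 9y at each vertex:
  (0, 0): 9*0 + 9*0 = 0
  (2, 0): 9*2 + 9*0 = 18
  (0, 3): 9*0 + 9*3 = 27
Maximum is 27 at (0, 3).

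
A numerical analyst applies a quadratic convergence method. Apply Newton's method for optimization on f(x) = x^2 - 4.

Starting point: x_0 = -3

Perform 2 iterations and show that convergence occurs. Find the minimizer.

f(x) = x^2 - 4, f'(x) = 2x + (0), f''(x) = 2
Step 1: f'(-3) = -6, x_1 = -3 - -6/2 = 0
Step 2: f'(0) = 0, x_2 = 0 (converged)
Newton's method converges in 1 step for quadratics.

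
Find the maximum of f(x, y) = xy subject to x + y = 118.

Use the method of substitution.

Substitute y = 118 - x into f(x,y) = xy:
g(x) = x(118 - x) = 118x - x^2
g'(x) = 118 - 2x = 0  =>  x = 59
y = 118 - 59 = 59
Maximum value = 59 * 59 = 3481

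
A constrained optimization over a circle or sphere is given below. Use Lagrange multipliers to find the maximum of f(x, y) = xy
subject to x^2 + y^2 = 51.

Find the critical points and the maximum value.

Lagrange conditions: y = 2*lambda*x and x = 2*lambda*y
If x = 0 then y = 0, violating the constraint, so x, y != 0.
Dividing: y/x = x/y => x^2 = y^2 => y = x or y = -x
Constraint: 2x^2 = 51 => x^2 = 51/2 => x = +/-sqrt(51/2)
Critical points: (sqrt(51/2), sqrt(51/2)), (-sqrt(51/2), -sqrt(51/2)), (sqrt(51/2), -sqrt(51/2)), (-sqrt(51/2), sqrt(51/2))
  y = x:  xy = x^2 = 51/2  at (sqrt(51/2), sqrt(51/2)) and (-sqrt(51/2), -sqrt(51/2))
  y = -x: xy = -x^2 = -51/2 at (sqrt(51/2), -sqrt(51/2)) and (-sqrt(51/2), sqrt(51/2))
Maximum xy = 51/2 at (sqrt(51/2), sqrt(51/2)) and (-sqrt(51/2), -sqrt(51/2))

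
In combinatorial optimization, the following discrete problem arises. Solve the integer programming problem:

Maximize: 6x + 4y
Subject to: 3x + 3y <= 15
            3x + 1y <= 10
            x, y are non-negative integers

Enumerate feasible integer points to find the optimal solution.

Constraint 1: 3x + 3y <= 15
Constraint 2: 3x + 1y <= 10
Feasible x range (need y >= 0): 0 <= x <= min(15/3, 10/3) => x in {0, ..., 3}.
Enumerate feasible integer points row by row (the coefficient of y is 4 > 0, so for each x the largest feasible y gives the best value):
  x = 0: y <= min((15 - 3*0)/3, (10 - 3*0)/1) => y in {0, ..., 5}; best 6*0 + 4*5 = 20
  x = 1: y <= min((15 - 3*1)/3, (10 - 3*1)/1) => y in {0, ..., 4}; best 6*1 + 4*4 = 22
  x = 2: y <= min((15 - 3*2)/3, (10 - 3*2)/1) => y in {0, ..., 3}; best 6*2 + 4*3 = 24
  x = 3: y <= min((15 - 3*3)/3, (10 - 3*3)/1) => y in {0, ..., 1}; best 6*3 + 4*1 = 22
The maximum 6x + 4y = 24 is achieved at x = 2, y = 3.
Check: 3*2 + 3*3 = 15 <= 15 and 3*2 + 1*3 = 9 <= 10.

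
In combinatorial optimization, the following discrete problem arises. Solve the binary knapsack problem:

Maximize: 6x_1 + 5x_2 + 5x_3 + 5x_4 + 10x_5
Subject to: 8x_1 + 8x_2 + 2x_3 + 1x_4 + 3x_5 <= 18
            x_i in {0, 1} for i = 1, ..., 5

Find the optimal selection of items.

Items: item 1 (v=6, w=8), item 2 (v=5, w=8), item 3 (v=5, w=2), item 4 (v=5, w=1), item 5 (v=10, w=3)
Capacity: 18
Checking all 32 subsets (w = total weight, v = total value):
  {}: w = 0, v = 0
  {1}: w = 8, v = 6
  {2}: w = 8, v = 5
  {3}: w = 2, v = 5
  {4}: w = 1, v = 5
  {5}: w = 3, v = 10
  {1, 2}: w = 16, v = 11
  {1, 3}: w = 10, v = 11
  {1, 4}: w = 9, v = 11
  {1, 5}: w = 11, v = 16
  {2, 3}: w = 10, v = 10
  {2, 4}: w = 9, v = 10
  {2, 5}: w = 11, v = 15
  {3, 4}: w = 3, v = 10
  {3, 5}: w = 5, v = 15
  {4, 5}: w = 4, v = 15
  {1, 2, 3}: w = 18, v = 16
  {1, 2, 4}: w = 17, v = 16
  {1, 2, 5}: w = 19 > 18, infeasible
  {1, 3, 4}: w = 11, v = 16
  {1, 3, 5}: w = 13, v = 21
  {1, 4, 5}: w = 12, v = 21
  {2, 3, 4}: w = 11, v = 15
  {2, 3, 5}: w = 13, v = 20
  {2, 4, 5}: w = 12, v = 20
  {3, 4, 5}: w = 6, v = 20
  {1, 2, 3, 4}: w = 19 > 18, infeasible
  {1, 2, 3, 5}: w = 21 > 18, infeasible
  {1, 2, 4, 5}: w = 20 > 18, infeasible
  {1, 3, 4, 5}: w = 14, v = 26
  {2, 3, 4, 5}: w = 14, v = 25
  {1, 2, 3, 4, 5}: w = 22 > 18, infeasible
Best feasible subset: items [1, 3, 4, 5]
Total weight: 14 <= 18, total value: 26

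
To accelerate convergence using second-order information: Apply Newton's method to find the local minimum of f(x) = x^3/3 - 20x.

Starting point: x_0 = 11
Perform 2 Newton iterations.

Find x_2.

f(x) = x^3/3 - 20x
f'(x) = x^2 - 20, f''(x) = 2x
Newton update: x_{n+1} = x_n - (x_n^2 - 20)/(2*x_n)
Step 1: x_0 = 11, f'=101, f''=22, x_1 = 141/22
Step 2: x_1 = 141/22, f'=10201/484, f''=141/11, x_2 = 29561/6204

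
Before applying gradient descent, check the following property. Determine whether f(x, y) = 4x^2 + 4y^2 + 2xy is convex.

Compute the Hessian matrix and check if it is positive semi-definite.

f(x,y) = 4x^2 + 4y^2 + 2xy
Hessian H = [[8, 2], [2, 8]]
trace(H) = 16, det(H) = 60
Eigenvalues: (16 +/- sqrt(16)) / 2 = 10, 6
Since both eigenvalues > 0, f is convex.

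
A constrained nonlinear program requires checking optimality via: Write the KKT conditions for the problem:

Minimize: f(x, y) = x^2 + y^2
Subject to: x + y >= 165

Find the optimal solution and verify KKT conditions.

KKT conditions for min x^2 + y^2 s.t. x + y >= 165:
Stationarity: 2x = mu, 2y = mu
So x = y = mu/2.
Complementary slackness: mu*(x + y - 165) = 0
Primal feasibility: x + y >= 165; dual feasibility: mu >= 0
If mu = 0 then x = y = 0, but 0 + 0 < 165 is infeasible, so the constraint is active.
Constraint active: x + y = 2*(mu/2) = 165 => mu = 165
x = y = 165/2, f = 27225/2
Verify: stationarity 2*(165/2) = 165 = mu; primal 165/2 + 165/2 = 165 >= 165; dual mu = 165 >= 0; complementary slackness 165*(165 - 165) = 0. All KKT conditions hold.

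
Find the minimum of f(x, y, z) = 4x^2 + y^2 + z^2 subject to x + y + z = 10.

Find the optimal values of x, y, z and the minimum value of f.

Using Lagrange multipliers on f = 4x^2 + y^2 + z^2 with constraint x + y + z = 10:
Conditions: 2*4*x = lambda, 2*1*y = lambda, 2*1*z = lambda
So x = lambda/8, y = lambda/2, z = lambda/2
Substituting into constraint: lambda * (9/8) = 10
lambda = 80/9
x = 10/9, y = 40/9, z = 40/9
Minimum value = 400/9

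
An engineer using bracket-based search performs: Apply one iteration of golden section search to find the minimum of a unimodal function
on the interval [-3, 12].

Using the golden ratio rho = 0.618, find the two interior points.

Golden section search on [-3, 12].
Golden ratio rho = 0.618 (approx).
Interior points:
  x_1 = -3 + (1-0.618)*15 = 2.7300
  x_2 = -3 + 0.618*15 = 6.2700
Compare f(x_1) and f(x_2) to determine which subinterval to keep.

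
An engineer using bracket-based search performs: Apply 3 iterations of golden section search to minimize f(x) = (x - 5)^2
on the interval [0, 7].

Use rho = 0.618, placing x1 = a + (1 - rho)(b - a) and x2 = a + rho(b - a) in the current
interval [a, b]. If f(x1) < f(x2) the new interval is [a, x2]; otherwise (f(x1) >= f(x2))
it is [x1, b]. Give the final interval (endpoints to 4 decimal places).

Golden section search for min of f(x) = (x - 5)^2 on [0, 7].
Each step: x1 = a + (1 - rho)(b - a), x2 = a + rho(b - a); if f(x1) < f(x2) keep [a, x2], otherwise keep [x1, b].
Step 1: [0.0000, 7.0000], x1=2.6740 (f=5.4103), x2=4.3260 (f=0.4543); f(x1) > f(x2) => keep [2.6740, 7.0000]
Step 2: [2.6740, 7.0000], x1=4.3265 (f=0.4536), x2=5.3475 (f=0.1207); f(x1) > f(x2) => keep [4.3265, 7.0000]
Step 3: [4.3265, 7.0000], x1=5.3478 (f=0.1210), x2=5.9787 (f=0.9579); f(x1) < f(x2) => keep [4.3265, 5.9787]
Final interval: [4.3265, 5.9787]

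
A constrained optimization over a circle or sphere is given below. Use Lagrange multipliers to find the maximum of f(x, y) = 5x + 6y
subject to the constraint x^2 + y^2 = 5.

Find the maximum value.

Set up Lagrange conditions: grad f = lambda * grad g
  5 = 2*lambda*x
  6 = 2*lambda*y
From these: x/y = 5/6, so x = 5t, y = 6t for some t.
Substitute into constraint: (5t)^2 + (6t)^2 = 5
  t^2 * 61 = 5
  t = sqrt(5/61)
Maximum = 5*x + 6*y = (5^2 + 6^2)*t = 61 * sqrt(5/61) = sqrt(305)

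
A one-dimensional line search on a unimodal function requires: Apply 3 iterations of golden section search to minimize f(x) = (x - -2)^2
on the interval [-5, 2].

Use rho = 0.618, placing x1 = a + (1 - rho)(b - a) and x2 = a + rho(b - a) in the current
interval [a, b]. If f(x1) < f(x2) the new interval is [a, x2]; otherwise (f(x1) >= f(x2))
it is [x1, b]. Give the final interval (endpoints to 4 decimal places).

Golden section search for min of f(x) = (x - -2)^2 on [-5, 2].
Each step: x1 = a + (1 - rho)(b - a), x2 = a + rho(b - a); if f(x1) < f(x2) keep [a, x2], otherwise keep [x1, b].
Step 1: [-5.0000, 2.0000], x1=-2.3260 (f=0.1063), x2=-0.6740 (f=1.7583); f(x1) < f(x2) => keep [-5.0000, -0.6740]
Step 2: [-5.0000, -0.6740], x1=-3.3475 (f=1.8157), x2=-2.3265 (f=0.1066); f(x1) > f(x2) => keep [-3.3475, -0.6740]
Step 3: [-3.3475, -0.6740], x1=-2.3262 (f=0.1064), x2=-1.6953 (f=0.0929); f(x1) > f(x2) => keep [-2.3262, -0.6740]
Final interval: [-2.3262, -0.6740]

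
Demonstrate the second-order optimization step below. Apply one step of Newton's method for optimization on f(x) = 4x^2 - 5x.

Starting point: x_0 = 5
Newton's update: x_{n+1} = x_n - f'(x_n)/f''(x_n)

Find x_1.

f(x) = 4x^2 - 5x
f'(x) = 8x + (-5), f''(x) = 8
Newton step: x_1 = x_0 - f'(x_0)/f''(x_0)
f'(5) = 35
x_1 = 5 - 35/8 = 5/8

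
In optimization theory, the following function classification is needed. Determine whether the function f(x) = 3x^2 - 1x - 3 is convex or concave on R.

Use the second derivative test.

f(x) = 3x^2 - 1x - 3
f'(x) = 6x - 1
f''(x) = 6
Since f''(x) = 6 > 0 for all x, f is convex on R.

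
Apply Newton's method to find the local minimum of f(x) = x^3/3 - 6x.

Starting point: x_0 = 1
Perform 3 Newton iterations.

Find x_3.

f(x) = x^3/3 - 6x
f'(x) = x^2 - 6, f''(x) = 2x
Newton update: x_{n+1} = x_n - (x_n^2 - 6)/(2*x_n)
Step 1: x_0 = 1, f'=-5, f''=2, x_1 = 7/2
Step 2: x_1 = 7/2, f'=25/4, f''=7, x_2 = 73/28
Step 3: x_2 = 73/28, f'=625/784, f''=73/14, x_3 = 10033/4088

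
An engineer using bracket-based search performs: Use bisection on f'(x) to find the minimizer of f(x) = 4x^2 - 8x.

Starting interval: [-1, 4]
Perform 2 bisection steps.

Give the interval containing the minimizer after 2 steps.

Finding critical point of f(x) = 4x^2 - 8x using bisection on f'(x) = 8x + -8.
f'(x) = 0 when x = 1.
Starting interval: [-1, 4]
Step 1: mid = 3/2, f'(mid) = 4, new interval = [-1, 3/2]
Step 2: mid = 1/4, f'(mid) = -6, new interval = [1/4, 3/2]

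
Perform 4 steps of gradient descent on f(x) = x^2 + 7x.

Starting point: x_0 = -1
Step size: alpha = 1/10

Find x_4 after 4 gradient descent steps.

f(x) = x^2 + 7x, f'(x) = 2x + (7)
Step 1: f'(-1) = 5, x_1 = -1 - 1/10 * 5 = -3/2
Step 2: f'(-3/2) = 4, x_2 = -3/2 - 1/10 * 4 = -19/10
Step 3: f'(-19/10) = 16/5, x_3 = -19/10 - 1/10 * 16/5 = -111/50
Step 4: f'(-111/50) = 64/25, x_4 = -111/50 - 1/10 * 64/25 = -619/250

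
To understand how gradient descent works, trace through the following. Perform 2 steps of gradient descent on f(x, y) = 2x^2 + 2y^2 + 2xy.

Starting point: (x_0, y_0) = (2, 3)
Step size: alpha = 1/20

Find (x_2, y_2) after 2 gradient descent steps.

f(x,y) = 2x^2 + 2y^2 + 2xy
grad_x = 4x + 2y, grad_y = 4y + 2x
Step 1: grad = (14, 16), (13/10, 11/5)
Step 2: grad = (48/5, 57/5), (41/50, 163/100)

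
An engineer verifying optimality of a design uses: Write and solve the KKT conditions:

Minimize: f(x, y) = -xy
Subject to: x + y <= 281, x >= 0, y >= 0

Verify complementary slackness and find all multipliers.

Problem: min -xy s.t. x + y <= 281 (multiplier lambda), x >= 0 (mu_x), y >= 0 (mu_y)
KKT stationarity: -y + lambda - mu_x = 0, -x + lambda - mu_y = 0, with lambda, mu_x, mu_y >= 0
Complementary slackness: lambda*(x + y - 281) = 0, mu_x*x = 0, mu_y*y = 0
If lambda = 0: y = -mu_x <= 0 and x = -mu_y <= 0 force x = y = 0 with f = 0; but x = y = 281/2 is feasible with f = -78961/4 < 0, so this is not the minimum. Hence lambda > 0 and x + y = 281.
Try x > 0, y > 0 (so mu_x = mu_y = 0): y = lambda, x = lambda => x = y = lambda
x + y = 281 => 2*lambda = 281 => lambda = 281/2
x* = y* = 281/2 > 0, consistent with mu_x = mu_y = 0.
(Any feasible point with x = 0 or y = 0 has f = 0 > -78961/4, so the minimum is not on those boundaries.)
min(-xy) = -78961/4 (i.e. max xy = 78961/4)
Multipliers: lambda = 281/2, mu_x = 0, mu_y = 0
Complementary slackness: lambda*(x + y - 281) = 281/2*(281/2 + 281/2 - 281) = 0, mu_x*x = 0*281/2 = 0, mu_y*y = 0*281/2 = 0. Satisfied.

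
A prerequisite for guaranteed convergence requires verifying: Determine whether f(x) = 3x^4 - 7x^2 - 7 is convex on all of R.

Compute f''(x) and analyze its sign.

f(x) = 3x^4 - 7x^2 - 7
f'(x) = 12x^3 + -14x
f''(x) = 36x^2 + -14
f''(0) = -14 < 0, so not convex near x = 0
Therefore, f is not globally convex on R.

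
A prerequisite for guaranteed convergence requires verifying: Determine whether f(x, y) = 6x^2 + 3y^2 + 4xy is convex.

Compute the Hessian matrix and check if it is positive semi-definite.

f(x,y) = 6x^2 + 3y^2 + 4xy
Hessian H = [[12, 4], [4, 6]]
trace(H) = 18, det(H) = 56
Eigenvalues: (18 +/- sqrt(100)) / 2 = 14, 4
Since both eigenvalues > 0, f is convex.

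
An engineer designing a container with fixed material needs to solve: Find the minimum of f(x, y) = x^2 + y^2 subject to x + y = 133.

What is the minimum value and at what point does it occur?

Substitute y = 133 - x into f(x,y) = x^2 + y^2:
g(x) = x^2 + (133 - x)^2 = 2x^2 - 266x + 17689
g'(x) = 4x - 266 = 0  =>  x = 133/2
y = 133 - 133/2 = 133/2
Minimum value = (133/2)^2 + (133/2)^2 = 17689/2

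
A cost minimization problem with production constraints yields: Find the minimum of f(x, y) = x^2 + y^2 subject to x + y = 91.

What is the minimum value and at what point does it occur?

Substitute y = 91 - x into f(x,y) = x^2 + y^2:
g(x) = x^2 + (91 - x)^2 = 2x^2 - 182x + 8281
g'(x) = 4x - 182 = 0  =>  x = 91/2
y = 91 - 91/2 = 91/2
Minimum value = (91/2)^2 + (91/2)^2 = 8281/2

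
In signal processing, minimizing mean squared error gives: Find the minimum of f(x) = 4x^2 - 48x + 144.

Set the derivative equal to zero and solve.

f(x) = 4x^2 - 48x + 144
f'(x) = 8x + (-48) = 0
x = 48/8 = 6
f(6) = 0
Since f''(x) = 8 > 0, this is a minimum.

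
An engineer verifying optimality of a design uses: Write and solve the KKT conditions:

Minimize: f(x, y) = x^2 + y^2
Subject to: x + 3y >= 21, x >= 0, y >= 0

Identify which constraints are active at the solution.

KKT conditions for min x^2 + y^2 s.t. 1x + 3y >= 21, x >= 0, y >= 0:
Stationarity: 2x = mu*1 + mu_x, 2y = mu*3 + mu_y, with mu, mu_x, mu_y >= 0
Complementary slackness: mu*(x + 3y - 21) = 0, mu_x*x = 0, mu_y*y = 0
(0, 0) is infeasible (1*0 + 3*0 < 21), so if mu = 0 stationarity would force x = mu_x/2 >= 0, y = mu_y/2 >= 0 with mu_x*x = mu_y*y = 0, i.e. x = y = 0: contradiction. Hence mu > 0 and x + 3y = 21 is active.
Try x > 0, y > 0 (so mu_x = mu_y = 0): x = 1*mu/2, y = 3*mu/2
Substitute: 1*(1*mu/2) + 3*(3*mu/2) = 21
  mu*10/2 = 21 => mu = 21/5
x* = 21/10 > 0, y* = 63/10 > 0, consistent with mu_x = mu_y = 0.
f is convex and the constraints are linear, so this KKT point is the global minimum.
f* = 441/10
Active constraints: x + 3y >= 21 (holds with equality, mu = 21/5 > 0); x >= 0 and y >= 0 are inactive (mu_x = mu_y = 0).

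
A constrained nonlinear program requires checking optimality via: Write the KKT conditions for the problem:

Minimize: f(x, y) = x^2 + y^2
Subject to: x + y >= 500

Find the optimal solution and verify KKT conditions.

KKT conditions for min x^2 + y^2 s.t. x + y >= 500:
Stationarity: 2x = mu, 2y = mu
So x = y = mu/2.
Complementary slackness: mu*(x + y - 500) = 0
Primal feasibility: x + y >= 500; dual feasibility: mu >= 0
If mu = 0 then x = y = 0, but 0 + 0 < 500 is infeasible, so the constraint is active.
Constraint active: x + y = 2*(mu/2) = 500 => mu = 500
x = y = 250, f = 125000
Verify: stationarity 2*250 = 500 = mu; primal 250 + 250 = 500 >= 500; dual mu = 500 >= 0; complementary slackness 500*(500 - 500) = 0. All KKT conditions hold.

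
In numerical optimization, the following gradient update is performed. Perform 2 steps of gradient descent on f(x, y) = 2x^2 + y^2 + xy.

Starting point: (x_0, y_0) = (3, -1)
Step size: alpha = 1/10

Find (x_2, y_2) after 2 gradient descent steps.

f(x,y) = 2x^2 + y^2 + xy
grad_x = 4x + 1y, grad_y = 2y + 1x
Step 1: grad = (11, 1), (19/10, -11/10)
Step 2: grad = (13/2, -3/10), (5/4, -107/100)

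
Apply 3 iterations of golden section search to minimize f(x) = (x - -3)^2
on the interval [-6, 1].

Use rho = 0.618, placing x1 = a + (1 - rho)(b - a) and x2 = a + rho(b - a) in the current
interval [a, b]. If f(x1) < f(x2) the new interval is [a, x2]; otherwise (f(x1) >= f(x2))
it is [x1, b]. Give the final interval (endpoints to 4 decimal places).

Golden section search for min of f(x) = (x - -3)^2 on [-6, 1].
Each step: x1 = a + (1 - rho)(b - a), x2 = a + rho(b - a); if f(x1) < f(x2) keep [a, x2], otherwise keep [x1, b].
Step 1: [-6.0000, 1.0000], x1=-3.3260 (f=0.1063), x2=-1.6740 (f=1.7583); f(x1) < f(x2) => keep [-6.0000, -1.6740]
Step 2: [-6.0000, -1.6740], x1=-4.3475 (f=1.8157), x2=-3.3265 (f=0.1066); f(x1) > f(x2) => keep [-4.3475, -1.6740]
Step 3: [-4.3475, -1.6740], x1=-3.3262 (f=0.1064), x2=-2.6953 (f=0.0929); f(x1) > f(x2) => keep [-3.3262, -1.6740]
Final interval: [-3.3262, -1.6740]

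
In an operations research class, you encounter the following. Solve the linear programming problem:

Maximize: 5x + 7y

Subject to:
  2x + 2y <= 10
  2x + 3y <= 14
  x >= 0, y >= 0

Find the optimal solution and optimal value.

Feasible vertices: (0, 0), (0, 14/3), (1, 4), (5, 0)
Objective 5x + 7y at each:
  (0, 0): 0
  (0, 14/3): 98/3
  (1, 4): 33
  (5, 0): 25
Maximum is 33 at (1, 4).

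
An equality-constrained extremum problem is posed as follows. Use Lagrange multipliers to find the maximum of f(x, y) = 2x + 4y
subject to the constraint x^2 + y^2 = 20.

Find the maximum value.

Set up Lagrange conditions: grad f = lambda * grad g
  2 = 2*lambda*x
  4 = 2*lambda*y
From these: x/y = 2/4, so x = 2t, y = 4t for some t.
Substitute into constraint: (2t)^2 + (4t)^2 = 20
  t^2 * 20 = 20
  t = sqrt(20/20)
Maximum = 2*x + 4*y = (2^2 + 4^2)*t = 20 * sqrt(20/20) = 20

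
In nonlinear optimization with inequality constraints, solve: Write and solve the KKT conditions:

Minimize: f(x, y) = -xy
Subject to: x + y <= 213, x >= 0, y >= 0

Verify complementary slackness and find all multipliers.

Problem: min -xy s.t. x + y <= 213 (multiplier lambda), x >= 0 (mu_x), y >= 0 (mu_y)
KKT stationarity: -y + lambda - mu_x = 0, -x + lambda - mu_y = 0, with lambda, mu_x, mu_y >= 0
Complementary slackness: lambda*(x + y - 213) = 0, mu_x*x = 0, mu_y*y = 0
If lambda = 0: y = -mu_x <= 0 and x = -mu_y <= 0 force x = y = 0 with f = 0; but x = y = 213/2 is feasible with f = -45369/4 < 0, so this is not the minimum. Hence lambda > 0 and x + y = 213.
Try x > 0, y > 0 (so mu_x = mu_y = 0): y = lambda, x = lambda => x = y = lambda
x + y = 213 => 2*lambda = 213 => lambda = 213/2
x* = y* = 213/2 > 0, consistent with mu_x = mu_y = 0.
(Any feasible point with x = 0 or y = 0 has f = 0 > -45369/4, so the minimum is not on those boundaries.)
min(-xy) = -45369/4 (i.e. max xy = 45369/4)
Multipliers: lambda = 213/2, mu_x = 0, mu_y = 0
Complementary slackness: lambda*(x + y - 213) = 213/2*(213/2 + 213/2 - 213) = 0, mu_x*x = 0*213/2 = 0, mu_y*y = 0*213/2 = 0. Satisfied.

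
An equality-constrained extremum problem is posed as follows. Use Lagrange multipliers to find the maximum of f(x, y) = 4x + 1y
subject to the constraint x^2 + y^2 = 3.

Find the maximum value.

Set up Lagrange conditions: grad f = lambda * grad g
  4 = 2*lambda*x
  1 = 2*lambda*y
From these: x/y = 4/1, so x = 4t, y = 1t for some t.
Substitute into constraint: (4t)^2 + (1t)^2 = 3
  t^2 * 17 = 3
  t = sqrt(3/17)
Maximum = 4*x + 1*y = (4^2 + 1^2)*t = 17 * sqrt(3/17) = sqrt(51)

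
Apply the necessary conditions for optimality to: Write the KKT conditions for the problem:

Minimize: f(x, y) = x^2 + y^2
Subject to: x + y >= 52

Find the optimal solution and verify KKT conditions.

KKT conditions for min x^2 + y^2 s.t. x + y >= 52:
Stationarity: 2x = mu, 2y = mu
So x = y = mu/2.
Complementary slackness: mu*(x + y - 52) = 0
Primal feasibility: x + y >= 52; dual feasibility: mu >= 0
If mu = 0 then x = y = 0, but 0 + 0 < 52 is infeasible, so the constraint is active.
Constraint active: x + y = 2*(mu/2) = 52 => mu = 52
x = y = 26, f = 1352
Verify: stationarity 2*26 = 52 = mu; primal 26 + 26 = 52 >= 52; dual mu = 52 >= 0; complementary slackness 52*(52 - 52) = 0. All KKT conditions hold.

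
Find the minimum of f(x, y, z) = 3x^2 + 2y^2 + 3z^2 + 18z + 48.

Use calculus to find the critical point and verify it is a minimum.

f(x,y,z) = 3x^2 + 2y^2 + 3z^2 + 18z + 48
df/dx = 6x + (0) = 0 => x = 0
df/dy = 4y + (0) = 0 => y = 0
df/dz = 6z + (18) = 0 => z = -3
f(0,0,-3) = 3*(0)^2 + 2*(0)^2 + 3*(-3)^2 + 18*(-3) + 48 = 21
Hessian is diagonal with entries 6, 4, 6 > 0, confirmed minimum.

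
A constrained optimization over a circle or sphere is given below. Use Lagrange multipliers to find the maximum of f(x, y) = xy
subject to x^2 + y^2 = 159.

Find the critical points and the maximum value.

Lagrange conditions: y = 2*lambda*x and x = 2*lambda*y
If x = 0 then y = 0, violating the constraint, so x, y != 0.
Dividing: y/x = x/y => x^2 = y^2 => y = x or y = -x
Constraint: 2x^2 = 159 => x^2 = 159/2 => x = +/-sqrt(159/2)
Critical points: (sqrt(159/2), sqrt(159/2)), (-sqrt(159/2), -sqrt(159/2)), (sqrt(159/2), -sqrt(159/2)), (-sqrt(159/2), sqrt(159/2))
  y = x:  xy = x^2 = 159/2  at (sqrt(159/2), sqrt(159/2)) and (-sqrt(159/2), -sqrt(159/2))
  y = -x: xy = -x^2 = -159/2 at (sqrt(159/2), -sqrt(159/2)) and (-sqrt(159/2), sqrt(159/2))
Maximum xy = 159/2 at (sqrt(159/2), sqrt(159/2)) and (-sqrt(159/2), -sqrt(159/2))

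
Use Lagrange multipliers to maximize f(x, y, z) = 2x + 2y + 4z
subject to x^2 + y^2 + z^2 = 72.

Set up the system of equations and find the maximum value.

Lagrange conditions: 2 = 2*lambda*x, 2 = 2*lambda*y, 4 = 2*lambda*z
So x:2 = y:2 = z:4, i.e. x = 2t, y = 2t, z = 4t
Constraint: t^2*(2^2 + 2^2 + 4^2) = 72
  t^2 * 24 = 72  =>  t = sqrt(3)
Maximum = 2*2t + 2*2t + 4*4t = 24*sqrt(3) = sqrt(1728)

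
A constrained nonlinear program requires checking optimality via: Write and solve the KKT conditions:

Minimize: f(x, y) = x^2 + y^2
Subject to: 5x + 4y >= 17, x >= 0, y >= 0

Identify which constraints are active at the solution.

KKT conditions for min x^2 + y^2 s.t. 5x + 4y >= 17, x >= 0, y >= 0:
Stationarity: 2x = mu*5 + mu_x, 2y = mu*4 + mu_y, with mu, mu_x, mu_y >= 0
Complementary slackness: mu*(5x + 4y - 17) = 0, mu_x*x = 0, mu_y*y = 0
(0, 0) is infeasible (5*0 + 4*0 < 17), so if mu = 0 stationarity would force x = mu_x/2 >= 0, y = mu_y/2 >= 0 with mu_x*x = mu_y*y = 0, i.e. x = y = 0: contradiction. Hence mu > 0 and 5x + 4y = 17 is active.
Try x > 0, y > 0 (so mu_x = mu_y = 0): x = 5*mu/2, y = 4*mu/2
Substitute: 5*(5*mu/2) + 4*(4*mu/2) = 17
  mu*41/2 = 17 => mu = 34/41
x* = 85/41 > 0, y* = 68/41 > 0, consistent with mu_x = mu_y = 0.
f is convex and the constraints are linear, so this KKT point is the global minimum.
f* = 289/41
Active constraints: 5x + 4y >= 17 (holds with equality, mu = 34/41 > 0); x >= 0 and y >= 0 are inactive (mu_x = mu_y = 0).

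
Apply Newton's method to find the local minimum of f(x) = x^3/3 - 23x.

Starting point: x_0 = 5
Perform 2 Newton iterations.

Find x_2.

f(x) = x^3/3 - 23x
f'(x) = x^2 - 23, f''(x) = 2x
Newton update: x_{n+1} = x_n - (x_n^2 - 23)/(2*x_n)
Step 1: x_0 = 5, f'=2, f''=10, x_1 = 24/5
Step 2: x_1 = 24/5, f'=1/25, f''=48/5, x_2 = 1151/240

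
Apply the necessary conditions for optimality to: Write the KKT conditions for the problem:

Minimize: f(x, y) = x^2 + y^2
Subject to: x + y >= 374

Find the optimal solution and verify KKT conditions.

KKT conditions for min x^2 + y^2 s.t. x + y >= 374:
Stationarity: 2x = mu, 2y = mu
So x = y = mu/2.
Complementary slackness: mu*(x + y - 374) = 0
Primal feasibility: x + y >= 374; dual feasibility: mu >= 0
If mu = 0 then x = y = 0, but 0 + 0 < 374 is infeasible, so the constraint is active.
Constraint active: x + y = 2*(mu/2) = 374 => mu = 374
x = y = 187, f = 69938
Verify: stationarity 2*187 = 374 = mu; primal 187 + 187 = 374 >= 374; dual mu = 374 >= 0; complementary slackness 374*(374 - 374) = 0. All KKT conditions hold.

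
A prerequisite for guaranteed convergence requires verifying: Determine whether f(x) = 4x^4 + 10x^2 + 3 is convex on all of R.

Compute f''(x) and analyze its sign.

f(x) = 4x^4 + 10x^2 + 3
f'(x) = 16x^3 + 20x
f''(x) = 48x^2 + 20
f''(x) = 48x^2 + 20 >= 20 > 0 for all x
Therefore, f is convex on R.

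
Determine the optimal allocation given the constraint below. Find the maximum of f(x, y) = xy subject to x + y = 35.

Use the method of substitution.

Substitute y = 35 - x into f(x,y) = xy:
g(x) = x(35 - x) = 35x - x^2
g'(x) = 35 - 2x = 0  =>  x = 35/2
y = 35 - 35/2 = 35/2
Maximum value = (35/2) * (35/2) = 1225/4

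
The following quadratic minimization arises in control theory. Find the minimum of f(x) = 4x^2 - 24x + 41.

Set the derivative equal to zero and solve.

f(x) = 4x^2 - 24x + 41
f'(x) = 8x + (-24) = 0
x = 24/8 = 3
f(3) = 5
Since f''(x) = 8 > 0, this is a minimum.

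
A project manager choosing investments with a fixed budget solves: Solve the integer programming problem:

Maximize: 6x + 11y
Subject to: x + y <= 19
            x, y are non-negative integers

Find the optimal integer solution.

Objective: 6x + 11y, constraint: x + y <= 19
Coefficient of y is 11 > coefficient of x is 6, so allocate the entire budget to y.
Optimal: x = 0, y = 19, value = 209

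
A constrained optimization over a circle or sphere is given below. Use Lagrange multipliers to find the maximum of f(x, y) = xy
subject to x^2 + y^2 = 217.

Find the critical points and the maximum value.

Lagrange conditions: y = 2*lambda*x and x = 2*lambda*y
If x = 0 then y = 0, violating the constraint, so x, y != 0.
Dividing: y/x = x/y => x^2 = y^2 => y = x or y = -x
Constraint: 2x^2 = 217 => x^2 = 217/2 => x = +/-sqrt(217/2)
Critical points: (sqrt(217/2), sqrt(217/2)), (-sqrt(217/2), -sqrt(217/2)), (sqrt(217/2), -sqrt(217/2)), (-sqrt(217/2), sqrt(217/2))
  y = x:  xy = x^2 = 217/2  at (sqrt(217/2), sqrt(217/2)) and (-sqrt(217/2), -sqrt(217/2))
  y = -x: xy = -x^2 = -217/2 at (sqrt(217/2), -sqrt(217/2)) and (-sqrt(217/2), sqrt(217/2))
Maximum xy = 217/2 at (sqrt(217/2), sqrt(217/2)) and (-sqrt(217/2), -sqrt(217/2))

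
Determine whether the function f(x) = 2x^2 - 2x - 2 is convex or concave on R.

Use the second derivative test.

f(x) = 2x^2 - 2x - 2
f'(x) = 4x - 2
f''(x) = 4
Since f''(x) = 4 > 0 for all x, f is convex on R.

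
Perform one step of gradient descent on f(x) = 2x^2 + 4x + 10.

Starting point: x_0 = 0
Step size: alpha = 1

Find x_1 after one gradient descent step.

f(x) = 2x^2 + 4x + 10
f'(x) = 4x + 4
f'(0) = 4*0 + (4) = 4
x_1 = x_0 - alpha * f'(x_0) = 0 - 1 * 4 = -4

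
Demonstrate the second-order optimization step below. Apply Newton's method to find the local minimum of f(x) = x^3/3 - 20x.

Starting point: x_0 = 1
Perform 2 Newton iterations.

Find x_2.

f(x) = x^3/3 - 20x
f'(x) = x^2 - 20, f''(x) = 2x
Newton update: x_{n+1} = x_n - (x_n^2 - 20)/(2*x_n)
Step 1: x_0 = 1, f'=-19, f''=2, x_1 = 21/2
Step 2: x_1 = 21/2, f'=361/4, f''=21, x_2 = 521/84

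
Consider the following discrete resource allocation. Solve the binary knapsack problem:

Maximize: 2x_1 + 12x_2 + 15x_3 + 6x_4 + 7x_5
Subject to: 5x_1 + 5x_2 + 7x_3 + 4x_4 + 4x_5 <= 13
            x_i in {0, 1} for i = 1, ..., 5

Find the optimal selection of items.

Items: item 1 (v=2, w=5), item 2 (v=12, w=5), item 3 (v=15, w=7), item 4 (v=6, w=4), item 5 (v=7, w=4)
Capacity: 13
Checking all 32 subsets (w = total weight, v = total value):
  {}: w = 0, v = 0
  {1}: w = 5, v = 2
  {2}: w = 5, v = 12
  {3}: w = 7, v = 15
  {4}: w = 4, v = 6
  {5}: w = 4, v = 7
  {1, 2}: w = 10, v = 14
  {1, 3}: w = 12, v = 17
  {1, 4}: w = 9, v = 8
  {1, 5}: w = 9, v = 9
  {2, 3}: w = 12, v = 27
  {2, 4}: w = 9, v = 18
  {2, 5}: w = 9, v = 19
  {3, 4}: w = 11, v = 21
  {3, 5}: w = 11, v = 22
  {4, 5}: w = 8, v = 13
  {1, 2, 3}: w = 17 > 13, infeasible
  {1, 2, 4}: w = 14 > 13, infeasible
  {1, 2, 5}: w = 14 > 13, infeasible
  {1, 3, 4}: w = 16 > 13, infeasible
  {1, 3, 5}: w = 16 > 13, infeasible
  {1, 4, 5}: w = 13, v = 15
  {2, 3, 4}: w = 16 > 13, infeasible
  {2, 3, 5}: w = 16 > 13, infeasible
  {2, 4, 5}: w = 13, v = 25
  {3, 4, 5}: w = 15 > 13, infeasible
  {1, 2, 3, 4}: w = 21 > 13, infeasible
  {1, 2, 3, 5}: w = 21 > 13, infeasible
  {1, 2, 4, 5}: w = 18 > 13, infeasible
  {1, 3, 4, 5}: w = 20 > 13, infeasible
  {2, 3, 4, 5}: w = 20 > 13, infeasible
  {1, 2, 3, 4, 5}: w = 25 > 13, infeasible
Best feasible subset: items [2, 3]
Total weight: 12 <= 13, total value: 27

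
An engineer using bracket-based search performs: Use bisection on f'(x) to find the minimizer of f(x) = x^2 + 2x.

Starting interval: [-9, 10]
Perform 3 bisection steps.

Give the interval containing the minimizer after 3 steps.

Finding critical point of f(x) = x^2 + 2x using bisection on f'(x) = 2x + 2.
f'(x) = 0 when x = -1.
Starting interval: [-9, 10]
Step 1: mid = 1/2, f'(mid) = 3, new interval = [-9, 1/2]
Step 2: mid = -17/4, f'(mid) = -13/2, new interval = [-17/4, 1/2]
Step 3: mid = -15/8, f'(mid) = -7/4, new interval = [-15/8, 1/2]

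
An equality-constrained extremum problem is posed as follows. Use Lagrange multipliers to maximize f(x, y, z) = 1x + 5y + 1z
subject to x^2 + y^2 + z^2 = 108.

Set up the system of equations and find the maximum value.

Lagrange conditions: 1 = 2*lambda*x, 5 = 2*lambda*y, 1 = 2*lambda*z
So x:1 = y:5 = z:1, i.e. x = 1t, y = 5t, z = 1t
Constraint: t^2*(1^2 + 5^2 + 1^2) = 108
  t^2 * 27 = 108  =>  t = sqrt(4)
Maximum = 1*1t + 5*5t + 1*1t = 27*sqrt(4) = 54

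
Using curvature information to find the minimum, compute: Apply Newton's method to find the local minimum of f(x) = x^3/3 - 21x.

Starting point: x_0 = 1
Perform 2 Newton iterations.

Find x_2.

f(x) = x^3/3 - 21x
f'(x) = x^2 - 21, f''(x) = 2x
Newton update: x_{n+1} = x_n - (x_n^2 - 21)/(2*x_n)
Step 1: x_0 = 1, f'=-20, f''=2, x_1 = 11
Step 2: x_1 = 11, f'=100, f''=22, x_2 = 71/11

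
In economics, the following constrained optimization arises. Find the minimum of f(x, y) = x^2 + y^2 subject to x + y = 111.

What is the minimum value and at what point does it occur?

Substitute y = 111 - x into f(x,y) = x^2 + y^2:
g(x) = x^2 + (111 - x)^2 = 2x^2 - 222x + 12321
g'(x) = 4x - 222 = 0  =>  x = 111/2
y = 111 - 111/2 = 111/2
Minimum value = (111/2)^2 + (111/2)^2 = 12321/2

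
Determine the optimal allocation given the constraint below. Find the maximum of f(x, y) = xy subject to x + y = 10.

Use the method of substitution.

Substitute y = 10 - x into f(x,y) = xy:
g(x) = x(10 - x) = 10x - x^2
g'(x) = 10 - 2x = 0  =>  x = 5
y = 10 - 5 = 5
Maximum value = 5 * 5 = 25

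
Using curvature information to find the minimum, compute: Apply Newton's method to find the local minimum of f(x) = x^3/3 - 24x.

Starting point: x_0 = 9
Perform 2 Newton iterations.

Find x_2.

f(x) = x^3/3 - 24x
f'(x) = x^2 - 24, f''(x) = 2x
Newton update: x_{n+1} = x_n - (x_n^2 - 24)/(2*x_n)
Step 1: x_0 = 9, f'=57, f''=18, x_1 = 35/6
Step 2: x_1 = 35/6, f'=361/36, f''=35/3, x_2 = 2089/420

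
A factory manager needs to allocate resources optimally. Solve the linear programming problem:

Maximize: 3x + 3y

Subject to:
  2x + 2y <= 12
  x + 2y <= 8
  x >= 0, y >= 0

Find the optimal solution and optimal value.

Feasible vertices: (0, 0), (0, 4), (4, 2), (6, 0)
Objective 3x + 3y at each:
  (0, 0): 0
  (0, 4): 12
  (4, 2): 18
  (6, 0): 18
Maximum is 18 at (4, 2).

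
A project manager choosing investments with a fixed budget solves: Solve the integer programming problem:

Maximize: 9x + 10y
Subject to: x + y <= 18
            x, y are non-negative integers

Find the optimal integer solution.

Objective: 9x + 10y, constraint: x + y <= 18
Coefficient of y is 10 > coefficient of x is 9, so allocate the entire budget to y.
Optimal: x = 0, y = 18, value = 180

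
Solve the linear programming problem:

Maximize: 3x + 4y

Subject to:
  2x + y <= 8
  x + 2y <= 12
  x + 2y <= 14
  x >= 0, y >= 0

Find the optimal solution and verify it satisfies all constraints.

Feasible vertices: (0, 0), (0, 6), (4/3, 16/3), (4, 0)
Objective 3x + 4y at each vertex:
  (0, 0): 0
  (0, 6): 24
  (4/3, 16/3): 76/3
  (4, 0): 12
Maximum is 76/3 at (4/3, 16/3).
Verify constraints at (x, y) = (4/3, 16/3):
  2*(4/3) + 1*(16/3) = 8 <= 8 (active)
  1*(4/3) + 2*(16/3) = 12 <= 12 (active)
  1*(4/3) + 2*(16/3) = 12 <= 14
  x = 4/3 >= 0, y = 16/3 >= 0. All constraints satisfied.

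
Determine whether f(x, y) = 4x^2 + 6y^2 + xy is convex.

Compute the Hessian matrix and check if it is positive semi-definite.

f(x,y) = 4x^2 + 6y^2 + xy
Hessian H = [[8, 1], [1, 12]]
trace(H) = 20, det(H) = 95
Eigenvalues: (20 +/- sqrt(20)) / 2 = 12.24, 7.764
Since both eigenvalues > 0, f is convex.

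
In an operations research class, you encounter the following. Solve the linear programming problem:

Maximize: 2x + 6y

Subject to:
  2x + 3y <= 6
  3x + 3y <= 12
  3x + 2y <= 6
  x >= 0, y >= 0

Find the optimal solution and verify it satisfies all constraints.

Feasible vertices: (0, 0), (0, 2), (6/5, 6/5), (2, 0)
Objective 2x + 6y at each vertex:
  (0, 0): 0
  (0, 2): 12
  (6/5, 6/5): 48/5
  (2, 0): 4
Maximum is 12 at (0, 2).
Verify constraints at (x, y) = (0, 2):
  2*0 + 3*2 = 6 <= 6 (active)
  3*0 + 3*2 = 6 <= 12
  3*0 + 2*2 = 4 <= 6
  x = 0 >= 0, y = 2 >= 0. All constraints satisfied.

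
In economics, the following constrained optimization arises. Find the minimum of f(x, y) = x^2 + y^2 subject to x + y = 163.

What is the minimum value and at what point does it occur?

Substitute y = 163 - x into f(x,y) = x^2 + y^2:
g(x) = x^2 + (163 - x)^2 = 2x^2 - 326x + 26569
g'(x) = 4x - 326 = 0  =>  x = 163/2
y = 163 - 163/2 = 163/2
Minimum value = (163/2)^2 + (163/2)^2 = 26569/2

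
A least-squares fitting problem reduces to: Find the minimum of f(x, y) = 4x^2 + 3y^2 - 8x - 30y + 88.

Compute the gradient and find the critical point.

f(x,y) = 4x^2 + 3y^2 - 8x - 30y + 88
df/dx = 8x + (-8) = 0  =>  x = 1
df/dy = 6y + (-30) = 0  =>  y = 5
f(1, 5) = 4*(1)^2 + 3*(5)^2 + -8*(1) + -30*(5) + 88 = 9
Hessian is diagonal with entries 8, 6 > 0, so this is a minimum.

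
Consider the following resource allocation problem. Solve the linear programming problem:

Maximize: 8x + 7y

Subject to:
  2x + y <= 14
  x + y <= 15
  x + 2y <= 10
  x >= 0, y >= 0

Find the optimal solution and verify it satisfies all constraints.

Feasible vertices: (0, 0), (0, 5), (6, 2), (7, 0)
Objective 8x + 7y at each vertex:
  (0, 0): 0
  (0, 5): 35
  (6, 2): 62
  (7, 0): 56
Maximum is 62 at (6, 2).
Verify constraints at (x, y) = (6, 2):
  2*6 + 1*2 = 14 <= 14 (active)
  1*6 + 1*2 = 8 <= 15
  1*6 + 2*2 = 10 <= 10 (active)
  x = 6 >= 0, y = 2 >= 0. All constraints satisfied.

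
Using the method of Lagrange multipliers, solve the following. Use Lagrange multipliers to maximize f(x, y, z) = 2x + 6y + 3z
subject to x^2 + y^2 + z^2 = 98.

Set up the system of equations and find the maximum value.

Lagrange conditions: 2 = 2*lambda*x, 6 = 2*lambda*y, 3 = 2*lambda*z
So x:2 = y:6 = z:3, i.e. x = 2t, y = 6t, z = 3t
Constraint: t^2*(2^2 + 6^2 + 3^2) = 98
  t^2 * 49 = 98  =>  t = sqrt(2)
Maximum = 2*2t + 6*6t + 3*3t = 49*sqrt(2) = sqrt(4802)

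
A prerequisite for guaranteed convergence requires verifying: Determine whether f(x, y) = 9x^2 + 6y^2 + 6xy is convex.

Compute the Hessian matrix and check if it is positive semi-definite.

f(x,y) = 9x^2 + 6y^2 + 6xy
Hessian H = [[18, 6], [6, 12]]
trace(H) = 30, det(H) = 180
Eigenvalues: (30 +/- sqrt(180)) / 2 = 21.71, 8.292
Since both eigenvalues > 0, f is convex.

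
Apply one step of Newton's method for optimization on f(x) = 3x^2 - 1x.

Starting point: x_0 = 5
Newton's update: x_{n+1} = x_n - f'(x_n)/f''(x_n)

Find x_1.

f(x) = 3x^2 - 1x
f'(x) = 6x + (-1), f''(x) = 6
Newton step: x_1 = x_0 - f'(x_0)/f''(x_0)
f'(5) = 29
x_1 = 5 - 29/6 = 1/6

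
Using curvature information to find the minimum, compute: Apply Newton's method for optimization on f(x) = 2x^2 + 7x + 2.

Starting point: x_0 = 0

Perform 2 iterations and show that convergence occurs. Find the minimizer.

f(x) = 2x^2 + 7x + 2, f'(x) = 4x + (7), f''(x) = 4
Step 1: f'(0) = 7, x_1 = 0 - 7/4 = -7/4
Step 2: f'(-7/4) = 0, x_2 = -7/4 (converged)
Newton's method converges in 1 step for quadratics.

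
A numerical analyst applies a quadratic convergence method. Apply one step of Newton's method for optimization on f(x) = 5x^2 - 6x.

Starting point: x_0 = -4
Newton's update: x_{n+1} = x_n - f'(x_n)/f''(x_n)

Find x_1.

f(x) = 5x^2 - 6x
f'(x) = 10x + (-6), f''(x) = 10
Newton step: x_1 = x_0 - f'(x_0)/f''(x_0)
f'(-4) = -46
x_1 = -4 - -46/10 = 3/5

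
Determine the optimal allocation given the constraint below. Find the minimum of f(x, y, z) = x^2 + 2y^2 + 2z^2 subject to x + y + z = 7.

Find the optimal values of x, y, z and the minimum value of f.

Using Lagrange multipliers on f = x^2 + 2y^2 + 2z^2 with constraint x + y + z = 7:
Conditions: 2*1*x = lambda, 2*2*y = lambda, 2*2*z = lambda
So x = lambda/2, y = lambda/4, z = lambda/4
Substituting into constraint: lambda * (1) = 7
lambda = 7
x = 7/2, y = 7/4, z = 7/4
Minimum value = 49/2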